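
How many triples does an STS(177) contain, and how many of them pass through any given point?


An STS(v) is a 2-(v, 3, 1) BIBD: block size k = 3, λ = 1.
Replication: r(k − 1) = λ(v − 1) ⇒ r·2 = 177 − 1 = 176 ⇒ r = 88.
Block count: b = v(v − 1)/6 = 177·176/6 = 31152/6 = 5192.
(Check via bk = vr: 5192·3 = 15576 = 177·88 = 15576 ✓.)

r = 88, b = 5192.


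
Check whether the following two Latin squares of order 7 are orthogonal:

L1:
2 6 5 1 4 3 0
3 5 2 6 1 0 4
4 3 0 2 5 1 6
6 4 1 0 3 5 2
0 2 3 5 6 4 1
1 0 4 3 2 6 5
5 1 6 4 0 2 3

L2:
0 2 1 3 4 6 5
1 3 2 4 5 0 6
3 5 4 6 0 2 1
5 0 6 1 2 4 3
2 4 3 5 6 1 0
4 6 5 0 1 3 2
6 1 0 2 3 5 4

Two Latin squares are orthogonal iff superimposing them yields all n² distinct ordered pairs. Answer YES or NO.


Form the n² = 49 superimposed pairs (L1[i][j], L2[i][j]), row by row (rows and columns indexed from 0):
row 0: (2,0) (6,2) (5,1) (1,3) (4,4) (3,6) (0,5)
row 1: (3,1) (5,3) (2,2) (6,4) (1,5) (0,0) (4,6)
row 2: (4,3) (3,5) (0,4) (2,6) (5,0) (1,2) (6,1)
row 3: (6,5) (4,0) (1,6) (0,1) (3,2) (5,4) (2,3)
row 4: (0,2) (2,4) (3,3) (5,5) (6,6) (4,1) (1,0)
row 5: (1,4) (0,6) (4,5) (3,0) (2,1) (6,3) (5,2)
row 6: (5,6) (1,1) (6,0) (4,2) (0,3) (2,5) (3,4)
Orthogonality requires all 49 pairs distinct.
Check by first coordinate: for each symbol s of L1, list the L2 entries in the n cells where L1 = s; they must all differ.
  L1 = 0: L2 entries (in reading order) 5, 0, 4, 1, 2, 6, 3 — all 7 distinct ✓
  L1 = 1: L2 entries (in reading order) 3, 5, 2, 6, 0, 4, 1 — all 7 distinct ✓
  L1 = 2: L2 entries (in reading order) 0, 2, 6, 3, 4, 1, 5 — all 7 distinct ✓
  L1 = 3: L2 entries (in reading order) 6, 1, 5, 2, 3, 0, 4 — all 7 distinct ✓
  L1 = 4: L2 entries (in reading order) 4, 6, 3, 0, 1, 5, 2 — all 7 distinct ✓
  L1 = 5: L2 entries (in reading order) 1, 3, 0, 4, 5, 2, 6 — all 7 distinct ✓
  L1 = 6: L2 entries (in reading order) 2, 4, 1, 5, 6, 3, 0 — all 7 distinct ✓
Every symbol of L1 meets every symbol of L2 exactly once, so all 49 pairs are distinct (49 of 49).
Conclusion: YES.

YES


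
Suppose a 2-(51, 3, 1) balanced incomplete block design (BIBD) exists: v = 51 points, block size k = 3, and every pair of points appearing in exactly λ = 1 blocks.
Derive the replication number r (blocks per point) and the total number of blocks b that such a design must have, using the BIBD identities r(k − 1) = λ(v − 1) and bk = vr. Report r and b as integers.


Any 2-(v, k, λ) BIBD satisfies two necessary conditions:
  (i)  Each point sits in r blocks, and counting incidences through any fixed point gives r(k − 1) = λ(v − 1), so r = λ(v − 1)/(k − 1).
  (ii) Total incidences bk = vr, so b = vr/k.
Step 1: r = λ(v − 1)/(k − 1) = 1·(51 − 1)/(3 − 1) = 1·50/2 = 50/2 = 25.
Step 2: b = vr/k = 51·25/3 = 1275/3 = 425.
Check integrality: r = 25 ∈ Z ✓, b = 425 ∈ Z ✓.
(These identities are necessary conditions: they determine r and b for any design with these parameters, but do not by themselves prove that one exists.)

r = 25, b = 425.


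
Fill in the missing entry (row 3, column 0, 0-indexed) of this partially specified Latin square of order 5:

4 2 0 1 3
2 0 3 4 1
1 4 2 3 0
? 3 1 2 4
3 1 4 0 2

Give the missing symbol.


Row 3 contains symbols [1, 2, 3, 4] — missing [0].
Column 0 contains symbols [1, 2, 3, 4] — missing [0].
The missing symbol must appear in both missing sets; intersection = [0].
Therefore the hidden value is 0.

Missing value = 0.


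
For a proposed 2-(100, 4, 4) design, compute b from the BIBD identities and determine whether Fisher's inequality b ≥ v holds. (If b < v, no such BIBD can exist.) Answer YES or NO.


r = λ(v − 1)/(k − 1) = 4·99/3 = 132.
b = vr/k = 100·132/4 = 3300.
Fisher's inequality: b ≥ v ⇔ 3300 ≥ 100? YES.

YES


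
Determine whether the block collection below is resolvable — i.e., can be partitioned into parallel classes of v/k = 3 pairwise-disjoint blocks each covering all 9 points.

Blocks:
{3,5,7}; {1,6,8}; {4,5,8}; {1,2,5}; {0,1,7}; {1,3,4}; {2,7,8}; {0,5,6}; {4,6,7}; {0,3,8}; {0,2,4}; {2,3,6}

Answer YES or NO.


v = 9, block size k = 3, number of blocks = 12.
For resolvability, blocks must partition into parallel classes of size v/k = 3.
Total blocks must therefore be a multiple of 3: 12 = 3·4 + 0 ⇒ divisible ✓.
Greedy packing gives 4 candidate class(es). Each should be a full parallel class (size 3, covers all 9 points).
  Class 1 (3 blocks): {3,5,7}; {1,6,8}; {0,2,4}. Points covered: [0, 1, 2, 3, 4, 5, 6, 7, 8].
  Class 2 (3 blocks): {4,5,8}; {0,1,7}; {2,3,6}. Points covered: [0, 1, 2, 3, 4, 5, 6, 7, 8].
  Class 3 (3 blocks): {1,2,5}; {4,6,7}; {0,3,8}. Points covered: [0, 1, 2, 3, 4, 5, 6, 7, 8].
  Class 4 (3 blocks): {1,3,4}; {2,7,8}; {0,5,6}. Points covered: [0, 1, 2, 3, 4, 5, 6, 7, 8].
All classes full (size 3)? YES. All classes cover every point? YES.
Resolvable? YES.

YES


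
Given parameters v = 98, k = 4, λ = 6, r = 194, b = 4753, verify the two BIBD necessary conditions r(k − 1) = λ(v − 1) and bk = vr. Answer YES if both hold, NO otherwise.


Condition (i): r(k − 1) = 194·3 = 582; λ(v − 1) = 6·97 = 582. Match? YES.
Condition (ii): bk = 4753·4 = 19012; vr = 98·194 = 19012. Match? YES.
Both conditions hold? YES.

YES


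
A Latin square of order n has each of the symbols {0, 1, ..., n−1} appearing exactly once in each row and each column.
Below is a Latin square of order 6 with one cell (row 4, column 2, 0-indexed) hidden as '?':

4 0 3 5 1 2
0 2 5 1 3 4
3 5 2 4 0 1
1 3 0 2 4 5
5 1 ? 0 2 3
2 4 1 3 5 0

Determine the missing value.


Row 4 contains symbols [0, 1, 2, 3, 5] — missing [4].
Column 2 contains symbols [0, 1, 2, 3, 5] — missing [4].
The missing symbol must appear in both missing sets; intersection = [4].
Therefore the hidden value is 4.

Missing value = 4.


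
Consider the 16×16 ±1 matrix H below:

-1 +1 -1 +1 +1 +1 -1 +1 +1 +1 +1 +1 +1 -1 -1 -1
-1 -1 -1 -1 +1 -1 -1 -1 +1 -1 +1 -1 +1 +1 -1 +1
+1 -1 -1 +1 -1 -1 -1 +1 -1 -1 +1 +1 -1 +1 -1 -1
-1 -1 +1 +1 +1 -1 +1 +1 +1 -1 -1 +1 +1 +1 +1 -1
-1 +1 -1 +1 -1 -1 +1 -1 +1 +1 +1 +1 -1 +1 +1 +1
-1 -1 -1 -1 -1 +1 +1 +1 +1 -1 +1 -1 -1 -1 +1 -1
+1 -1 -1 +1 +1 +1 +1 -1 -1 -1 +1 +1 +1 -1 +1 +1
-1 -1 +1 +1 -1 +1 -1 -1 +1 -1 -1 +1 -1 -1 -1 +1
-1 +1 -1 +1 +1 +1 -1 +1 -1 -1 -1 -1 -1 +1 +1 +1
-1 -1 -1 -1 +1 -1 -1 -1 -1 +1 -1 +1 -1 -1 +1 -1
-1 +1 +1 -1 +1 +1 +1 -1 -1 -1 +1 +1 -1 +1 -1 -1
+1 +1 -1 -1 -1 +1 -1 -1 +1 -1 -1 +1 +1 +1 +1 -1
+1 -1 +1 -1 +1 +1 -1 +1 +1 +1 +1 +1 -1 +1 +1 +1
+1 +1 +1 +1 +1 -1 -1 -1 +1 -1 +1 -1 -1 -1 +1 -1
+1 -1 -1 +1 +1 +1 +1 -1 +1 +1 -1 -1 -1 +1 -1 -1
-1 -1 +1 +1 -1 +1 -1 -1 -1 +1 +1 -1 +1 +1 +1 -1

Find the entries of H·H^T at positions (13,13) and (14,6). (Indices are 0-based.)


Row 6 of H: [1, -1, -1, 1, 1, 1, 1, -1, -1, -1, 1, 1, 1, -1, 1, 1].
Row 13 of H: [1, 1, 1, 1, 1, -1, -1, -1, 1, -1, 1, -1, -1, -1, 1, -1].
Row 14 of H: [1, -1, -1, 1, 1, 1, 1, -1, 1, 1, -1, -1, -1, 1, -1, -1].
(H·H^T)[13][13] = Σ_j H[13][j]·H[13][j] = (1)² + (1)² + (1)² + (1)² + (1)² + (-1)² + (-1)² + (-1)² + (1)² + (-1)² + (1)² + (-1)² + (-1)² + (-1)² + (1)² + (-1)² = 1 + 1 + 1 + 1 + 1 + 1 + 1 + 1 + 1 + 1 + 1 + 1 + 1 + 1 + 1 + 1 = 16.
(H·H^T)[14][6] = Σ_j H[14][j]·H[6][j] = (1)·(1) + (-1)·(-1) + (-1)·(-1) + (1)·(1) + (1)·(1) + (1)·(1) + (1)·(1) + (-1)·(-1) + (1)·(-1) + (1)·(-1) + (-1)·(1) + (-1)·(1) + (-1)·(1) + (1)·(-1) + (-1)·(1) + (-1)·(1) = 1 + 1 + 1 + 1 + 1 + 1 + 1 + 1 + -1 + -1 + -1 + -1 + -1 + -1 + -1 + -1 = 0.
So rows 14 and 6 are orthogonal; the diagonal entry equals n = 16.

(13,13) entry = 16; (14,6) entry = 0.


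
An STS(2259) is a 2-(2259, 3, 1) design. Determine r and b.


An STS(v) is a 2-(v, 3, 1) BIBD: block size k = 3, λ = 1.
Replication: r(k − 1) = λ(v − 1) ⇒ r·2 = 2259 − 1 = 2258 ⇒ r = 1129.
Block count: bk = vr ⇒ b·3 = 2259·1129 = 2550411 ⇒ b = 850137.

r = 1129, b = 850137.


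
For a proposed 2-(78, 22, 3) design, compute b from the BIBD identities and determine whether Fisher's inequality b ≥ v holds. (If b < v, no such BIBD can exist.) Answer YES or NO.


b = λv(v − 1)/(k(k − 1)) = 3·78·77/(22·21) = 18018/462 = 39.
Compare with v = 78: b < v, so Fisher's inequality fails.

NO


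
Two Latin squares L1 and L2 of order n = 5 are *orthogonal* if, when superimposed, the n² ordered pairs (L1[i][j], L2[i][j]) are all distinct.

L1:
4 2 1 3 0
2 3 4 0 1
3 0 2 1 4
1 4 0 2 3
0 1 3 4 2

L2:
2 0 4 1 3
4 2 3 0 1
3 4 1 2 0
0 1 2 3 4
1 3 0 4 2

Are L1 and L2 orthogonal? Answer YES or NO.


Form the n² = 25 superimposed pairs (L1[i][j], L2[i][j]), row by row (rows and columns indexed from 0):
row 0: (4,2) (2,0) (1,4) (3,1) (0,3)
row 1: (2,4) (3,2) (4,3) (0,0) (1,1)
row 2: (3,3) (0,4) (2,1) (1,2) (4,0)
row 3: (1,0) (4,1) (0,2) (2,3) (3,4)
row 4: (0,1) (1,3) (3,0) (4,4) (2,2)
Orthogonality requires all 25 pairs distinct.
Check by first coordinate: for each symbol s of L1, list the L2 entries in the n cells where L1 = s; they must all differ.
  L1 = 0: L2 entries (in reading order) 3, 0, 4, 2, 1 — all 5 distinct ✓
  L1 = 1: L2 entries (in reading order) 4, 1, 2, 0, 3 — all 5 distinct ✓
  L1 = 2: L2 entries (in reading order) 0, 4, 1, 3, 2 — all 5 distinct ✓
  L1 = 3: L2 entries (in reading order) 1, 2, 3, 4, 0 — all 5 distinct ✓
  L1 = 4: L2 entries (in reading order) 2, 3, 0, 1, 4 — all 5 distinct ✓
Every symbol of L1 meets every symbol of L2 exactly once, so all 25 pairs are distinct (25 of 25).
Conclusion: YES.

YES


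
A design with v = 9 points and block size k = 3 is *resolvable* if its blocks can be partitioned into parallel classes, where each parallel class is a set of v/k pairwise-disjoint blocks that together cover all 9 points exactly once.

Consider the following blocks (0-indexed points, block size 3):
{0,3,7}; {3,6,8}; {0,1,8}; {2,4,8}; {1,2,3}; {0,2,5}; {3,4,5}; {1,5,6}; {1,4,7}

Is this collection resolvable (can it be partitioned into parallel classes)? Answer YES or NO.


v = 9, block size k = 3, number of blocks = 9.
For resolvability, blocks must partition into parallel classes of size v/k = 3.
Total blocks must therefore be a multiple of 3: 9 = 3·3 + 0 ⇒ divisible ✓.
Consider block {0,1,8}. The only other block(s) in the collection disjoint from it are {3,4,5} — just 1 block(s). Any parallel class containing {0,1,8} would need 2 other blocks each disjoint from it, so no parallel class of size 3 can contain {0,1,8}.
Since every block must belong to some parallel class in a resolution, the collection cannot be partitioned into parallel classes.
Resolvable? NO.

NO


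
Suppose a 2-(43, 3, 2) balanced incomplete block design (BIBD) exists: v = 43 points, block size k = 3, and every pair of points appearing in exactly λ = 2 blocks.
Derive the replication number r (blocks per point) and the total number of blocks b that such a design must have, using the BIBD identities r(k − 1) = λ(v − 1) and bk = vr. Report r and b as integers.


Any 2-(v, k, λ) BIBD satisfies two necessary conditions:
  (i)  Each point sits in r blocks, and counting incidences through any fixed point gives r(k − 1) = λ(v − 1), so r = λ(v − 1)/(k − 1).
  (ii) Total incidences bk = vr, so b = vr/k.
Step 1: r = λ(v − 1)/(k − 1) = 2·(43 − 1)/(3 − 1) = 2·42/2 = 84/2 = 42.
Step 2: b = vr/k = 43·42/3 = 1806/3 = 602.
Check integrality: r = 42 ∈ Z ✓, b = 602 ∈ Z ✓.
(These identities are necessary conditions: they determine r and b for any design with these parameters, but do not by themselves prove that one exists.)

r = 42, b = 602.


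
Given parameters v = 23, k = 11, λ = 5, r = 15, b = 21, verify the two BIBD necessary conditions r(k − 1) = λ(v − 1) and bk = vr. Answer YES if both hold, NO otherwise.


Condition (i): r(k − 1) = 15·10 = 150; λ(v − 1) = 5·22 = 110. Match? NO.
Condition (ii): bk = 21·11 = 231; vr = 23·15 = 345. Match? NO.
Both conditions hold? NO.

NO


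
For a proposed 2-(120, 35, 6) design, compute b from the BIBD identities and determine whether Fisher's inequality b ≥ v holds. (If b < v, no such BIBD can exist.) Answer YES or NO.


b = λv(v − 1)/(k(k − 1)) = 6·120·119/(35·34) = 85680/1190 = 72.
Compare with v = 120: b < v, so Fisher's inequality fails.

NO


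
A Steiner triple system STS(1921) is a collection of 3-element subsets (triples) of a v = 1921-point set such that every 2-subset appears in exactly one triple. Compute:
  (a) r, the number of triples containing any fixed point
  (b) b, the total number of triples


An STS(v) is a 2-(v, 3, 1) BIBD: block size k = 3, λ = 1.
Replication: r(k − 1) = λ(v − 1) ⇒ r·2 = 1921 − 1 = 1920 ⇒ r = 960.
Block count: bk = vr ⇒ b·3 = 1921·960 = 1844160 ⇒ b = 614720.
(Check via b = v(v − 1)/6 = 1921·1920/6 = 3688320/6 = 614720.)

r = 960, b = 614720.


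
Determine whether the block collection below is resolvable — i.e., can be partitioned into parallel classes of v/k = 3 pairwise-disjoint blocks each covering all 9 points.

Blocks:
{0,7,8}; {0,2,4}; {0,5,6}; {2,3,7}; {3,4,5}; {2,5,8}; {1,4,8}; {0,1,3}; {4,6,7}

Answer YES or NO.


v = 9, block size k = 3, number of blocks = 9.
For resolvability, blocks must partition into parallel classes of size v/k = 3.
Total blocks must therefore be a multiple of 3: 9 = 3·3 + 0 ⇒ divisible ✓.
Consider block {0,7,8}. The only other block(s) in the collection disjoint from it are {3,4,5} — just 1 block(s). Any parallel class containing {0,7,8} would need 2 other blocks each disjoint from it, so no parallel class of size 3 can contain {0,7,8}.
Since every block must belong to some parallel class in a resolution, the collection cannot be partitioned into parallel classes.
Resolvable? NO.

NO


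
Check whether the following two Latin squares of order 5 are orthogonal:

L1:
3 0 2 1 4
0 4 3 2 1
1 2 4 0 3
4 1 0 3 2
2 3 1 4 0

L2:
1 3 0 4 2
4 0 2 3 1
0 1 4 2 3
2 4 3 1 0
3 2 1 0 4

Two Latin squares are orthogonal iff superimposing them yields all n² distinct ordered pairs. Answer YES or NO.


Form the n² = 25 superimposed pairs (L1[i][j], L2[i][j]), row by row (rows and columns indexed from 0):
row 0: (3,1) (0,3) (2,0) (1,4) (4,2)
row 1: (0,4) (4,0) (3,2) (2,3) (1,1)
row 2: (1,0) (2,1) (4,4) (0,2) (3,3)
row 3: (4,2) (1,4) (0,3) (3,1) (2,0)
row 4: (2,3) (3,2) (1,1) (4,0) (0,4)
Orthogonality requires all 25 pairs distinct.
But the pair (4,2) repeats: cell (0,4) has L1 = 4, L2 = 2, and cell (3,0) has L1 = 4, L2 = 2.
A repeated pair means some other pair never occurs (only 15 distinct pairs out of 25), so the squares are not orthogonal.
Conclusion: NO.

NO


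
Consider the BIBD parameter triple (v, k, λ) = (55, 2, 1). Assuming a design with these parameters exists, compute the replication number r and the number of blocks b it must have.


Any 2-(v, k, λ) BIBD satisfies two necessary conditions:
  (i)  Each point sits in r blocks, and counting incidences through any fixed point gives r(k − 1) = λ(v − 1), so r = λ(v − 1)/(k − 1).
  (ii) Total incidences bk = vr, so b = vr/k.
Step 1: r = λ(v − 1)/(k − 1) = 1·(55 − 1)/(2 − 1) = 1·54/1 = 54/1 = 54.
Step 2: b = vr/k = 55·54/2 = 2970/2 = 1485.
Check integrality: r = 54 ∈ Z ✓, b = 1485 ∈ Z ✓.
(These identities are necessary conditions: they determine r and b for any design with these parameters, but do not by themselves prove that one exists.)

r = 54, b = 1485.


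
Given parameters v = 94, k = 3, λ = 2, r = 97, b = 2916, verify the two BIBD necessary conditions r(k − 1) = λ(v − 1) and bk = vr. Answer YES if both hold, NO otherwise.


Condition (i): r(k − 1) = 97·2 = 194; λ(v − 1) = 2·93 = 186. Match? NO.
Condition (ii): bk = 2916·3 = 8748; vr = 94·97 = 9118. Match? NO.
Both conditions hold? NO.

NO


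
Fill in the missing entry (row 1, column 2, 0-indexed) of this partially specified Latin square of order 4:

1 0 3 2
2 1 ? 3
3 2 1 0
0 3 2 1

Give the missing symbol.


Row 1 contains symbols [1, 2, 3] — missing [0].
Column 2 contains symbols [1, 2, 3] — missing [0].
The missing symbol must appear in both missing sets; intersection = [0].
Therefore the hidden value is 0.

Missing value = 0.


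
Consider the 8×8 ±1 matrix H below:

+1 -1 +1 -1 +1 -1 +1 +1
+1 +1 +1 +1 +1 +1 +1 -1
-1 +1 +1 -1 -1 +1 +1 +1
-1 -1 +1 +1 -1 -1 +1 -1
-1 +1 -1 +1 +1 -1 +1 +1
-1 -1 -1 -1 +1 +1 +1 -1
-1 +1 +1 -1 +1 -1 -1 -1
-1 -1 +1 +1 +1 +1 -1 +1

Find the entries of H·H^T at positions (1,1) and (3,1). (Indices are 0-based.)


Row 1 of H: [1, 1, 1, 1, 1, 1, 1, -1].
Row 3 of H: [-1, -1, 1, 1, -1, -1, 1, -1].
(H·H^T)[1][1] = Σ_j H[1][j]·H[1][j] = (1)² + (1)² + (1)² + (1)² + (1)² + (1)² + (1)² + (-1)² = 1 + 1 + 1 + 1 + 1 + 1 + 1 + 1 = 8.
(H·H^T)[3][1] = Σ_j H[3][j]·H[1][j] = (-1)·(1) + (-1)·(1) + (1)·(1) + (1)·(1) + (-1)·(1) + (-1)·(1) + (1)·(1) + (-1)·(-1) = -1 + -1 + 1 + 1 + -1 + -1 + 1 + 1 = 0.
So rows 3 and 1 are orthogonal; the diagonal entry equals n = 8.

(1,1) entry = 8; (3,1) entry = 0.


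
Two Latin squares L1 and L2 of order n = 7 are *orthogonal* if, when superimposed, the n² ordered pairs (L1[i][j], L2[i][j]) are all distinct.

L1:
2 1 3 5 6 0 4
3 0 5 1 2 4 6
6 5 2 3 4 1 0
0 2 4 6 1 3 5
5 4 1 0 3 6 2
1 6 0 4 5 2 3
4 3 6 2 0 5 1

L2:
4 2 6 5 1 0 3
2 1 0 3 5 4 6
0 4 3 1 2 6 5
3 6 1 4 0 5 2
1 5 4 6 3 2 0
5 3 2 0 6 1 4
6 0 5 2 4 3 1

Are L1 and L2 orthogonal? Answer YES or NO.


Form the n² = 49 superimposed pairs (L1[i][j], L2[i][j]), row by row (rows and columns indexed from 0):
row 0: (2,4) (1,2) (3,6) (5,5) (6,1) (0,0) (4,3)
row 1: (3,2) (0,1) (5,0) (1,3) (2,5) (4,4) (6,6)
row 2: (6,0) (5,4) (2,3) (3,1) (4,2) (1,6) (0,5)
row 3: (0,3) (2,6) (4,1) (6,4) (1,0) (3,5) (5,2)
row 4: (5,1) (4,5) (1,4) (0,6) (3,3) (6,2) (2,0)
row 5: (1,5) (6,3) (0,2) (4,0) (5,6) (2,1) (3,4)
row 6: (4,6) (3,0) (6,5) (2,2) (0,4) (5,3) (1,1)
Orthogonality requires all 49 pairs distinct.
Check by first coordinate: for each symbol s of L1, list the L2 entries in the n cells where L1 = s; they must all differ.
  L1 = 0: L2 entries (in reading order) 0, 1, 5, 3, 6, 2, 4 — all 7 distinct ✓
  L1 = 1: L2 entries (in reading order) 2, 3, 6, 0, 4, 5, 1 — all 7 distinct ✓
  L1 = 2: L2 entries (in reading order) 4, 5, 3, 6, 0, 1, 2 — all 7 distinct ✓
  L1 = 3: L2 entries (in reading order) 6, 2, 1, 5, 3, 4, 0 — all 7 distinct ✓
  L1 = 4: L2 entries (in reading order) 3, 4, 2, 1, 5, 0, 6 — all 7 distinct ✓
  L1 = 5: L2 entries (in reading order) 5, 0, 4, 2, 1, 6, 3 — all 7 distinct ✓
  L1 = 6: L2 entries (in reading order) 1, 6, 0, 4, 2, 3, 5 — all 7 distinct ✓
Every symbol of L1 meets every symbol of L2 exactly once, so all 49 pairs are distinct (49 of 49).
Conclusion: YES.

YES


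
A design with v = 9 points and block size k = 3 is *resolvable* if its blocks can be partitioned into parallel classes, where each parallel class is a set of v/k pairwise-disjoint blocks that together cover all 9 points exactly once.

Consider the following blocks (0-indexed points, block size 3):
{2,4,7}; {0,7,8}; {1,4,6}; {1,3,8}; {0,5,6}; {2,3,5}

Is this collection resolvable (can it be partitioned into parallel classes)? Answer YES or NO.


v = 9, block size k = 3, number of blocks = 6.
For resolvability, blocks must partition into parallel classes of size v/k = 3.
Total blocks must therefore be a multiple of 3: 6 = 3·2 + 0 ⇒ divisible ✓.
Greedy packing gives 2 candidate class(es). Each should be a full parallel class (size 3, covers all 9 points).
  Class 1 (3 blocks): {2,4,7}; {1,3,8}; {0,5,6}. Points covered: [0, 1, 2, 3, 4, 5, 6, 7, 8].
  Class 2 (3 blocks): {0,7,8}; {1,4,6}; {2,3,5}. Points covered: [0, 1, 2, 3, 4, 5, 6, 7, 8].
All classes full (size 3)? YES. All classes cover every point? YES.
Resolvable? YES.

YES


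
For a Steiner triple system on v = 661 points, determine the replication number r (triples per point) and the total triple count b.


An STS(v) is a 2-(v, 3, 1) BIBD: block size k = 3, λ = 1.
Replication: r(k − 1) = λ(v − 1) ⇒ r·2 = 661 − 1 = 660 ⇒ r = 330.
Block count: b = v(v − 1)/6 = 661·660/6 = 436260/6 = 72710.

r = 330, b = 72710.


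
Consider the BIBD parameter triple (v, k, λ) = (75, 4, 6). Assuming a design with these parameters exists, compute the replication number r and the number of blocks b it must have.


Any 2-(v, k, λ) BIBD satisfies two necessary conditions:
  (i)  Each point sits in r blocks, and counting incidences through any fixed point gives r(k − 1) = λ(v − 1), so r = λ(v − 1)/(k − 1).
  (ii) Total incidences bk = vr, so b = vr/k.
Step 1: r = λ(v − 1)/(k − 1) = 6·(75 − 1)/(4 − 1) = 6·74/3 = 444/3 = 148.
Step 2: b = vr/k = 75·148/4 = 11100/4 = 2775.
Check integrality: r = 148 ∈ Z ✓, b = 2775 ∈ Z ✓.
(These identities are necessary conditions: they determine r and b for any design with these parameters, but do not by themselves prove that one exists.)

r = 148, b = 2775.


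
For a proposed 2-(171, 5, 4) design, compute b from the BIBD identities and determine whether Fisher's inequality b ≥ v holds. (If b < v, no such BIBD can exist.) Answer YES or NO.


b = λv(v − 1)/(k(k − 1)) = 4·171·170/(5·4) = 116280/20 = 5814.
Compare with v = 171: b ≥ v, so Fisher's inequality holds.

YES


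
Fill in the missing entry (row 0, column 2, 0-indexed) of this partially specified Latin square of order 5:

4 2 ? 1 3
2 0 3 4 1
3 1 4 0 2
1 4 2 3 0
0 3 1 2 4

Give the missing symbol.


Row 0 contains symbols [1, 2, 3, 4] — missing [0].
Column 2 contains symbols [1, 2, 3, 4] — missing [0].
The missing symbol must appear in both missing sets; intersection = [0].
Therefore the hidden value is 0.

Missing value = 0.


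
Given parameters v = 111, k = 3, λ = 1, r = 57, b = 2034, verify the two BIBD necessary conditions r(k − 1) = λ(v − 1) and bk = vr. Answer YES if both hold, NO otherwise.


Condition (i): r(k − 1) = 57·2 = 114; λ(v − 1) = 1·110 = 110. Match? NO.
Condition (ii): bk = 2034·3 = 6102; vr = 111·57 = 6327. Match? NO.
Both conditions hold? NO.

NO


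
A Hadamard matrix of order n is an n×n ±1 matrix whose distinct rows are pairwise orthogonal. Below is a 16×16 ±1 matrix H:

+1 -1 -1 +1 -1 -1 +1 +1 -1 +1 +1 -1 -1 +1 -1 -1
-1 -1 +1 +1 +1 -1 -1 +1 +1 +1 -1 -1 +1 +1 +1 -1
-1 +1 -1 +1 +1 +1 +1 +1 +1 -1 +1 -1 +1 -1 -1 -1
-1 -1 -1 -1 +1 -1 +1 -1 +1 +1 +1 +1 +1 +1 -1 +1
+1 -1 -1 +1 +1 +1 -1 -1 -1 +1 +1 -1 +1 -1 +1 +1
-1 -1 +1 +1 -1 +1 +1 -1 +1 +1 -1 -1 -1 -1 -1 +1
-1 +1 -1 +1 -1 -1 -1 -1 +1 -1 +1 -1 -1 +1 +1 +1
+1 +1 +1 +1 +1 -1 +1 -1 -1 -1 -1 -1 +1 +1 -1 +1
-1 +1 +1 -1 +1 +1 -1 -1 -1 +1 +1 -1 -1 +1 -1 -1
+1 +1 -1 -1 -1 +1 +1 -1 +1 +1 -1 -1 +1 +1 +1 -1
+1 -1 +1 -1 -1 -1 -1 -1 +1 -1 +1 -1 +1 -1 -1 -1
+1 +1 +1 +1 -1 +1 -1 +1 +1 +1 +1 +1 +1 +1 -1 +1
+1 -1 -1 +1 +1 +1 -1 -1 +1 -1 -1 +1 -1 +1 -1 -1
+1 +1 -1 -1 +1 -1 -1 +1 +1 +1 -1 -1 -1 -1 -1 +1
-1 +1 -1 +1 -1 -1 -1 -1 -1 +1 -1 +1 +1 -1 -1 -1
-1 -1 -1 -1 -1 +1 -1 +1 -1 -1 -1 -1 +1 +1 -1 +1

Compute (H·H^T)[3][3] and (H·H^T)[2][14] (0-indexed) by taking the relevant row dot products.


Row 2 of H: [-1, 1, -1, 1, 1, 1, 1, 1, 1, -1, 1, -1, 1, -1, -1, -1].
Row 3 of H: [-1, -1, -1, -1, 1, -1, 1, -1, 1, 1, 1, 1, 1, 1, -1, 1].
Row 14 of H: [-1, 1, -1, 1, -1, -1, -1, -1, -1, 1, -1, 1, 1, -1, -1, -1].
(H·H^T)[3][3] = Σ_j H[3][j]·H[3][j] = (-1)² + (-1)² + (-1)² + (-1)² + (1)² + (-1)² + (1)² + (-1)² + (1)² + (1)² + (1)² + (1)² + (1)² + (1)² + (-1)² + (1)² = 1 + 1 + 1 + 1 + 1 + 1 + 1 + 1 + 1 + 1 + 1 + 1 + 1 + 1 + 1 + 1 = 16.
(H·H^T)[2][14] = Σ_j H[2][j]·H[14][j] = (-1)·(-1) + (1)·(1) + (-1)·(-1) + (1)·(1) + (1)·(-1) + (1)·(-1) + (1)·(-1) + (1)·(-1) + (1)·(-1) + (-1)·(1) + (1)·(-1) + (-1)·(1) + (1)·(1) + (-1)·(-1) + (-1)·(-1) + (-1)·(-1) = 1 + 1 + 1 + 1 + -1 + -1 + -1 + -1 + -1 + -1 + -1 + -1 + 1 + 1 + 1 + 1 = 0.
So rows 2 and 14 are orthogonal; the diagonal entry equals n = 16.

(3,3) entry = 16; (2,14) entry = 0.


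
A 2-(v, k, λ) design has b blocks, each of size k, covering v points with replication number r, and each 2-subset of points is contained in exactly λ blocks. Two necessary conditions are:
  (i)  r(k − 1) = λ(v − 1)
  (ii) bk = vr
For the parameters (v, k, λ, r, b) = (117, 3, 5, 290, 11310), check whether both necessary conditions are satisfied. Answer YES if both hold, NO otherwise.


Condition (i): r(k − 1) = 290·2 = 580; λ(v − 1) = 5·116 = 580. Match? YES.
Condition (ii): bk = 11310·3 = 33930; vr = 117·290 = 33930. Match? YES.
Both conditions hold? YES.

YES


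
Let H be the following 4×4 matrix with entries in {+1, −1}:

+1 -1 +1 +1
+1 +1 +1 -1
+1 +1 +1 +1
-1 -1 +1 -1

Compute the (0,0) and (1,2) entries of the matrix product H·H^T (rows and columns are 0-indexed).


Row 0 of H: [1, -1, 1, 1].
Row 1 of H: [1, 1, 1, -1].
Row 2 of H: [1, 1, 1, 1].
(H·H^T)[0][0] = Σ_j H[0][j]·H[0][j] = (1)² + (-1)² + (1)² + (1)² = 1 + 1 + 1 + 1 = 4.
(H·H^T)[1][2] = Σ_j H[1][j]·H[2][j] = (1)·(1) + (1)·(1) + (1)·(1) + (-1)·(1) = 1 + 1 + 1 + -1 = 2.
Rows 1 and 2 are not orthogonal (dot product = 2 ≠ 0), so H is not a Hadamard matrix.

(0,0) entry = 4; (1,2) entry = 2.


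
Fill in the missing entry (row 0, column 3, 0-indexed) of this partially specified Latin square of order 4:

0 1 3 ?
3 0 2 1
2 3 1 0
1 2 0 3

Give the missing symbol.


Row 0 contains symbols [0, 1, 3] — missing [2].
Column 3 contains symbols [0, 1, 3] — missing [2].
The missing symbol must appear in both missing sets; intersection = [2].
Therefore the hidden value is 2.

Missing value = 2.


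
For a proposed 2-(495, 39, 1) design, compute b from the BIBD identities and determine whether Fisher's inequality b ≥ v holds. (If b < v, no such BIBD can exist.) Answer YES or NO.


r = λ(v − 1)/(k − 1) = 1·494/38 = 13.
b = vr/k = 495·13/39 = 165.
Fisher's inequality: b ≥ v ⇔ 165 ≥ 495? NO.

NO


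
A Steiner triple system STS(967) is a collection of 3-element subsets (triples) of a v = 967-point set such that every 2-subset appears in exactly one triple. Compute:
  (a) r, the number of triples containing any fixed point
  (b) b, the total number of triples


An STS(v) is a 2-(v, 3, 1) BIBD: block size k = 3, λ = 1.
Replication: r(k − 1) = λ(v − 1) ⇒ r·2 = 967 − 1 = 966 ⇒ r = 483.
Block count: b = v(v − 1)/6 = 967·966/6 = 934122/6 = 155687.

r = 483, b = 155687.


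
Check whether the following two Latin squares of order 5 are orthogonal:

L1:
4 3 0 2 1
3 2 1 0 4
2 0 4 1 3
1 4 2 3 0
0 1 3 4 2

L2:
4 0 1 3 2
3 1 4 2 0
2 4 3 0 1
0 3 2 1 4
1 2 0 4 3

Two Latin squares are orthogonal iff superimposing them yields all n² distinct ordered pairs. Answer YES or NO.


Form the n² = 25 superimposed pairs (L1[i][j], L2[i][j]), row by row (rows and columns indexed from 0):
row 0: (4,4) (3,0) (0,1) (2,3) (1,2)
row 1: (3,3) (2,1) (1,4) (0,2) (4,0)
row 2: (2,2) (0,4) (4,3) (1,0) (3,1)
row 3: (1,0) (4,3) (2,2) (3,1) (0,4)
row 4: (0,1) (1,2) (3,0) (4,4) (2,3)
Orthogonality requires all 25 pairs distinct.
But the pair (1,0) repeats: cell (2,3) has L1 = 1, L2 = 0, and cell (3,0) has L1 = 1, L2 = 0.
A repeated pair means some other pair never occurs (only 15 distinct pairs out of 25), so the squares are not orthogonal.
Conclusion: NO.

NO


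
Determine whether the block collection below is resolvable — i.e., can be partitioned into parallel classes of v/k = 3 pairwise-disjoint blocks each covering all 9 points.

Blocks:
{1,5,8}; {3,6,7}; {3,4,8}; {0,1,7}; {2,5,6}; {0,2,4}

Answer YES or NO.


v = 9, block size k = 3, number of blocks = 6.
For resolvability, blocks must partition into parallel classes of size v/k = 3.
Total blocks must therefore be a multiple of 3: 6 = 3·2 + 0 ⇒ divisible ✓.
Greedy packing gives 2 candidate class(es). Each should be a full parallel class (size 3, covers all 9 points).
  Class 1 (3 blocks): {1,5,8}; {3,6,7}; {0,2,4}. Points covered: [0, 1, 2, 3, 4, 5, 6, 7, 8].
  Class 2 (3 blocks): {3,4,8}; {0,1,7}; {2,5,6}. Points covered: [0, 1, 2, 3, 4, 5, 6, 7, 8].
All classes full (size 3)? YES. All classes cover every point? YES.
Resolvable? YES.

YES


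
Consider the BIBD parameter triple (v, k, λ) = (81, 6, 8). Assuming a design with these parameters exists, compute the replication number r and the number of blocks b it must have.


Any 2-(v, k, λ) BIBD satisfies two necessary conditions:
  (i)  Each point sits in r blocks, and counting incidences through any fixed point gives r(k − 1) = λ(v − 1), so r = λ(v − 1)/(k − 1).
  (ii) Total incidences bk = vr, so b = vr/k.
Step 1: r = λ(v − 1)/(k − 1) = 8·(81 − 1)/(6 − 1) = 8·80/5 = 640/5 = 128.
Step 2: b = vr/k = 81·128/6 = 10368/6 = 1728.
Check integrality: r = 128 ∈ Z ✓, b = 1728 ∈ Z ✓.
(These identities are necessary conditions: they determine r and b for any design with these parameters, but do not by themselves prove that one exists.)

r = 128, b = 1728.


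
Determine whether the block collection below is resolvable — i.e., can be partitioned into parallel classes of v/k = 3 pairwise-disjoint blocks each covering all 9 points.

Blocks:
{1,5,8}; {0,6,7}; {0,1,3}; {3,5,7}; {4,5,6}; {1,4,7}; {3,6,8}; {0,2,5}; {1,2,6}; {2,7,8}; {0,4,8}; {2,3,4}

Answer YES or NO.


v = 9, block size k = 3, number of blocks = 12.
For resolvability, blocks must partition into parallel classes of size v/k = 3.
Total blocks must therefore be a multiple of 3: 12 = 3·4 + 0 ⇒ divisible ✓.
Greedy packing gives 4 candidate class(es). Each should be a full parallel class (size 3, covers all 9 points).
  Class 1 (3 blocks): {1,5,8}; {0,6,7}; {2,3,4}. Points covered: [0, 1, 2, 3, 4, 5, 6, 7, 8].
  Class 2 (3 blocks): {0,1,3}; {4,5,6}; {2,7,8}. Points covered: [0, 1, 2, 3, 4, 5, 6, 7, 8].
  Class 3 (3 blocks): {3,5,7}; {1,2,6}; {0,4,8}. Points covered: [0, 1, 2, 3, 4, 5, 6, 7, 8].
  Class 4 (3 blocks): {1,4,7}; {3,6,8}; {0,2,5}. Points covered: [0, 1, 2, 3, 4, 5, 6, 7, 8].
All classes full (size 3)? YES. All classes cover every point? YES.
Resolvable? YES.

YES


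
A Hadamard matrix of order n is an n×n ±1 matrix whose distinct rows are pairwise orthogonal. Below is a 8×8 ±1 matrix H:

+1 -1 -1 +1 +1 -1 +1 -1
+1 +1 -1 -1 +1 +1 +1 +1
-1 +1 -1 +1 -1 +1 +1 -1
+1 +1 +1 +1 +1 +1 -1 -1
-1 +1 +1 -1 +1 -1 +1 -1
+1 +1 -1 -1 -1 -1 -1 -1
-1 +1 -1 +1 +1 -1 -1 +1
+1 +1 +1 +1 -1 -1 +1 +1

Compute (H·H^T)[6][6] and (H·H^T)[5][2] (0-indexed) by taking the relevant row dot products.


Row 2 of H: [-1, 1, -1, 1, -1, 1, 1, -1].
Row 5 of H: [1, 1, -1, -1, -1, -1, -1, -1].
Row 6 of H: [-1, 1, -1, 1, 1, -1, -1, 1].
(H·H^T)[6][6] = Σ_j H[6][j]·H[6][j] = (-1)² + (1)² + (-1)² + (1)² + (1)² + (-1)² + (-1)² + (1)² = 1 + 1 + 1 + 1 + 1 + 1 + 1 + 1 = 8.
(H·H^T)[5][2] = Σ_j H[5][j]·H[2][j] = (1)·(-1) + (1)·(1) + (-1)·(-1) + (-1)·(1) + (-1)·(-1) + (-1)·(1) + (-1)·(1) + (-1)·(-1) = -1 + 1 + 1 + -1 + 1 + -1 + -1 + 1 = 0.
So rows 5 and 2 are orthogonal; the diagonal entry equals n = 8.

(6,6) entry = 8; (5,2) entry = 0.


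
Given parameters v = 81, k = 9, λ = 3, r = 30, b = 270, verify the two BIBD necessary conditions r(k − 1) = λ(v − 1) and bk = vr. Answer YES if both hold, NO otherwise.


Condition (i): r(k − 1) = 30·8 = 240; λ(v − 1) = 3·80 = 240. Match? YES.
Condition (ii): bk = 270·9 = 2430; vr = 81·30 = 2430. Match? YES.
Both conditions hold? YES.

YES


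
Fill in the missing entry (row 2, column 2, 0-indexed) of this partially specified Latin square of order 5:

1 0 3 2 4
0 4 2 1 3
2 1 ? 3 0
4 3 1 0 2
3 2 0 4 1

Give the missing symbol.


Row 2 contains symbols [0, 1, 2, 3] — missing [4].
Column 2 contains symbols [0, 1, 2, 3] — missing [4].
The missing symbol must appear in both missing sets; intersection = [4].
Therefore the hidden value is 4.

Missing value = 4.


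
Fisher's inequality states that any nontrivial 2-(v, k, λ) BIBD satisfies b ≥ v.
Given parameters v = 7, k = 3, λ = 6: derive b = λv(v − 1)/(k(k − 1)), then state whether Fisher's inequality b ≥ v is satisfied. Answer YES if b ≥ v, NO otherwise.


b = λv(v − 1)/(k(k − 1)) = 6·7·6/(3·2) = 252/6 = 42.
Compare with v = 7: b ≥ v, so Fisher's inequality holds.

YES


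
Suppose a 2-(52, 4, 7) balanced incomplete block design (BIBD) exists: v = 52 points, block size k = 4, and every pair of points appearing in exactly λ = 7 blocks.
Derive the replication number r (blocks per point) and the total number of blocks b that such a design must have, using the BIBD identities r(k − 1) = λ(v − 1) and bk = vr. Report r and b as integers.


Any 2-(v, k, λ) BIBD satisfies two necessary conditions:
  (i)  Each point sits in r blocks, and counting incidences through any fixed point gives r(k − 1) = λ(v − 1), so r = λ(v − 1)/(k − 1).
  (ii) Total incidences bk = vr, so b = vr/k.
Step 1: r = λ(v − 1)/(k − 1) = 7·(52 − 1)/(4 − 1) = 7·51/3 = 357/3 = 119.
Step 2: b = vr/k = 52·119/4 = 6188/4 = 1547.
Check integrality: r = 119 ∈ Z ✓, b = 1547 ∈ Z ✓.
(These identities are necessary conditions: they determine r and b for any design with these parameters, but do not by themselves prove that one exists.)

r = 119, b = 1547.


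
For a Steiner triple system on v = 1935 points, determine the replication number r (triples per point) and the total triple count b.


An STS(v) is a 2-(v, 3, 1) BIBD: block size k = 3, λ = 1.
Replication: r(k − 1) = λ(v − 1) ⇒ r·2 = 1935 − 1 = 1934 ⇒ r = 967.
Block count: b = v(v − 1)/6 = 1935·1934/6 = 3742290/6 = 623715.
(Check via bk = vr: 623715·3 = 1871145 = 1935·967 = 1871145 ✓.)

r = 967, b = 623715.


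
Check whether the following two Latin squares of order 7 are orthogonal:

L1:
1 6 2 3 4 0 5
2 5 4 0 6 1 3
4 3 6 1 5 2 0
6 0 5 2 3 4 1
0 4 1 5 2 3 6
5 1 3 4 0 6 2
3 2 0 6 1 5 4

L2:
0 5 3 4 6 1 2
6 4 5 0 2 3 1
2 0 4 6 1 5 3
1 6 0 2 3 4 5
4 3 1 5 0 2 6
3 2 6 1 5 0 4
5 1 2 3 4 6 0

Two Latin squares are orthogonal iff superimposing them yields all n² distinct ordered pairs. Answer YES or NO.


Form the n² = 49 superimposed pairs (L1[i][j], L2[i][j]), row by row (rows and columns indexed from 0):
row 0: (1,0) (6,5) (2,3) (3,4) (4,6) (0,1) (5,2)
row 1: (2,6) (5,4) (4,5) (0,0) (6,2) (1,3) (3,1)
row 2: (4,2) (3,0) (6,4) (1,6) (5,1) (2,5) (0,3)
row 3: (6,1) (0,6) (5,0) (2,2) (3,3) (4,4) (1,5)
row 4: (0,4) (4,3) (1,1) (5,5) (2,0) (3,2) (6,6)
row 5: (5,3) (1,2) (3,6) (4,1) (0,5) (6,0) (2,4)
row 6: (3,5) (2,1) (0,2) (6,3) (1,4) (5,6) (4,0)
Orthogonality requires all 49 pairs distinct.
Check by first coordinate: for each symbol s of L1, list the L2 entries in the n cells where L1 = s; they must all differ.
  L1 = 0: L2 entries (in reading order) 1, 0, 3, 6, 4, 5, 2 — all 7 distinct ✓
  L1 = 1: L2 entries (in reading order) 0, 3, 6, 5, 1, 2, 4 — all 7 distinct ✓
  L1 = 2: L2 entries (in reading order) 3, 6, 5, 2, 0, 4, 1 — all 7 distinct ✓
  L1 = 3: L2 entries (in reading order) 4, 1, 0, 3, 2, 6, 5 — all 7 distinct ✓
  L1 = 4: L2 entries (in reading order) 6, 5, 2, 4, 3, 1, 0 — all 7 distinct ✓
  L1 = 5: L2 entries (in reading order) 2, 4, 1, 0, 5, 3, 6 — all 7 distinct ✓
  L1 = 6: L2 entries (in reading order) 5, 2, 4, 1, 6, 0, 3 — all 7 distinct ✓
Every symbol of L1 meets every symbol of L2 exactly once, so all 49 pairs are distinct (49 of 49).
Conclusion: YES.

YES


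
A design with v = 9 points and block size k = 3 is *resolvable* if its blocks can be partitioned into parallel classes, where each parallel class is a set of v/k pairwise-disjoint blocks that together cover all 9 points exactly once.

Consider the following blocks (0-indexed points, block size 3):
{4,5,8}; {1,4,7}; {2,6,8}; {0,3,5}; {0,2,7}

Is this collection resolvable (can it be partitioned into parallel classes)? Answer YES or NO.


v = 9, block size k = 3, number of blocks = 5.
For resolvability, blocks must partition into parallel classes of size v/k = 3.
Total blocks must therefore be a multiple of 3: 5 = 3·1 + 2 ⇒ not divisible ✗.
Resolvable? NO.

NO


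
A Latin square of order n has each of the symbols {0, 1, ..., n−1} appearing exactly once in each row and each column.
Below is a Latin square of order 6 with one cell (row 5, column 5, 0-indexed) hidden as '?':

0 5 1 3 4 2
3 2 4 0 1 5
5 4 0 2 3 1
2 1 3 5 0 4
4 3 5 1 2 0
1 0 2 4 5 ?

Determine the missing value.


Row 5 contains symbols [0, 1, 2, 4, 5] — missing [3].
Column 5 contains symbols [0, 1, 2, 4, 5] — missing [3].
The missing symbol must appear in both missing sets; intersection = [3].
Therefore the hidden value is 3.

Missing value = 3.


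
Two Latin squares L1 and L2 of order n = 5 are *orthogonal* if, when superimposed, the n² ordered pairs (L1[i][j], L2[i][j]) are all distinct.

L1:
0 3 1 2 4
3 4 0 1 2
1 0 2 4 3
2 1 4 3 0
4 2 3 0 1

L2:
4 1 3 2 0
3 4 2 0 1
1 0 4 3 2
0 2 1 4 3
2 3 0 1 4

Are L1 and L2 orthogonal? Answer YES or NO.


Form the n² = 25 superimposed pairs (L1[i][j], L2[i][j]), row by row (rows and columns indexed from 0):
row 0: (0,4) (3,1) (1,3) (2,2) (4,0)
row 1: (3,3) (4,4) (0,2) (1,0) (2,1)
row 2: (1,1) (0,0) (2,4) (4,3) (3,2)
row 3: (2,0) (1,2) (4,1) (3,4) (0,3)
row 4: (4,2) (2,3) (3,0) (0,1) (1,4)
Orthogonality requires all 25 pairs distinct.
Check by first coordinate: for each symbol s of L1, list the L2 entries in the n cells where L1 = s; they must all differ.
  L1 = 0: L2 entries (in reading order) 4, 2, 0, 3, 1 — all 5 distinct ✓
  L1 = 1: L2 entries (in reading order) 3, 0, 1, 2, 4 — all 5 distinct ✓
  L1 = 2: L2 entries (in reading order) 2, 1, 4, 0, 3 — all 5 distinct ✓
  L1 = 3: L2 entries (in reading order) 1, 3, 2, 4, 0 — all 5 distinct ✓
  L1 = 4: L2 entries (in reading order) 0, 4, 3, 1, 2 — all 5 distinct ✓
Every symbol of L1 meets every symbol of L2 exactly once, so all 25 pairs are distinct (25 of 25).
Conclusion: YES.

YES


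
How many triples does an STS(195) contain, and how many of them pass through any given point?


An STS(v) is a 2-(v, 3, 1) BIBD: block size k = 3, λ = 1.
Replication: r(k − 1) = λ(v − 1) ⇒ r·2 = 195 − 1 = 194 ⇒ r = 97.
Block count: b = v(v − 1)/6 = 195·194/6 = 37830/6 = 6305.
(Check via bk = vr: 6305·3 = 18915 = 195·97 = 18915 ✓.)

r = 97, b = 6305.


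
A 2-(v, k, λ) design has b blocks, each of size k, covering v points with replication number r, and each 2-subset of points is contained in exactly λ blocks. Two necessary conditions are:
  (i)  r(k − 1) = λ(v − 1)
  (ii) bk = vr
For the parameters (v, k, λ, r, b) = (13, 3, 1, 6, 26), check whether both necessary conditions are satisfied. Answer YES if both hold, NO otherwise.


Condition (i): r(k − 1) = 6·2 = 12; λ(v − 1) = 1·12 = 12. Match? YES.
Condition (ii): bk = 26·3 = 78; vr = 13·6 = 78. Match? YES.
Both conditions hold? YES.

YES


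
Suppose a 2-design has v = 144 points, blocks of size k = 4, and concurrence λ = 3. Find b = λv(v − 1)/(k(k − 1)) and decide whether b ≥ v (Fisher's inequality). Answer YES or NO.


r = λ(v − 1)/(k − 1) = 3·143/3 = 143.
b = vr/k = 144·143/4 = 5148.
Fisher's inequality: b ≥ v ⇔ 5148 ≥ 144? YES.

YES


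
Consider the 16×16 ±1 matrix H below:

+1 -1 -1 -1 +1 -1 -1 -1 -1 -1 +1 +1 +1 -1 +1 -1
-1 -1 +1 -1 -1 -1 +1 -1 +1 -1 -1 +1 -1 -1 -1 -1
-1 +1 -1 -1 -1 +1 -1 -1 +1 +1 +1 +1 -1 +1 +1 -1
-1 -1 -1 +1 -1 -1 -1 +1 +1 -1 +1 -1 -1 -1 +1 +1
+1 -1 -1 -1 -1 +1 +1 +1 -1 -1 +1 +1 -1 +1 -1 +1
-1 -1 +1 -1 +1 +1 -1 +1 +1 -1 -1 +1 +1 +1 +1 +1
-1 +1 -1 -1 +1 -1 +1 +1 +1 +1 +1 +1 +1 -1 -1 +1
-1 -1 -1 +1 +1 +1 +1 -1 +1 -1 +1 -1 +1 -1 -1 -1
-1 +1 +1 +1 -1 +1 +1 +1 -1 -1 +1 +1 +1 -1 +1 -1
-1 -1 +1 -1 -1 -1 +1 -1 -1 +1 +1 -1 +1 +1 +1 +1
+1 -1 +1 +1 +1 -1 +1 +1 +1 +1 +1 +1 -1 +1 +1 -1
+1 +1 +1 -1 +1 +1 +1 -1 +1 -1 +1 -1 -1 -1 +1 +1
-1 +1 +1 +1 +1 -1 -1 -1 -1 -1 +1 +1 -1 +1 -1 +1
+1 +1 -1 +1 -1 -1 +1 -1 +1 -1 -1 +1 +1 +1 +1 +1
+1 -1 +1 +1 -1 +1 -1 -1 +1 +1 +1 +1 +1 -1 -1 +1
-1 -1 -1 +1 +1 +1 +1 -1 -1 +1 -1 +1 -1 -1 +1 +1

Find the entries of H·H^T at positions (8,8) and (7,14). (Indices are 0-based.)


Row 7 of H: [-1, -1, -1, 1, 1, 1, 1, -1, 1, -1, 1, -1, 1, -1, -1, -1].
Row 8 of H: [-1, 1, 1, 1, -1, 1, 1, 1, -1, -1, 1, 1, 1, -1, 1, -1].
Row 14 of H: [1, -1, 1, 1, -1, 1, -1, -1, 1, 1, 1, 1, 1, -1, -1, 1].
(H·H^T)[8][8] = Σ_j H[8][j]·H[8][j] = (-1)² + (1)² + (1)² + (1)² + (-1)² + (1)² + (1)² + (1)² + (-1)² + (-1)² + (1)² + (1)² + (1)² + (-1)² + (1)² + (-1)² = 1 + 1 + 1 + 1 + 1 + 1 + 1 + 1 + 1 + 1 + 1 + 1 + 1 + 1 + 1 + 1 = 16.
(H·H^T)[7][14] = Σ_j H[7][j]·H[14][j] = (-1)·(1) + (-1)·(-1) + (-1)·(1) + (1)·(1) + (1)·(-1) + (1)·(1) + (1)·(-1) + (-1)·(-1) + (1)·(1) + (-1)·(1) + (1)·(1) + (-1)·(1) + (1)·(1) + (-1)·(-1) + (-1)·(-1) + (-1)·(1) = -1 + 1 + -1 + 1 + -1 + 1 + -1 + 1 + 1 + -1 + 1 + -1 + 1 + 1 + 1 + -1 = 2.
Rows 7 and 14 are not orthogonal (dot product = 2 ≠ 0), so H is not a Hadamard matrix.

(8,8) entry = 16; (7,14) entry = 2.
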